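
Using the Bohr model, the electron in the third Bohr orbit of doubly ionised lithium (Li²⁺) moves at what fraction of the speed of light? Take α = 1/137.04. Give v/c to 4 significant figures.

v_n = Zαc/n, so v/c = Zα/n = 3 × 0.007297 / 3 = 0.007297

0.007297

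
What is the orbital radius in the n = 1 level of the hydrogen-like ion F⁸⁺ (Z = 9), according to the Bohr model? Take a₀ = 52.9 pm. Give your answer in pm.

r_n = n²a₀/Z = 1² × 52.9 / 9
    = 1 × 52.9 / 9 = 5.88 pm

5.88 pm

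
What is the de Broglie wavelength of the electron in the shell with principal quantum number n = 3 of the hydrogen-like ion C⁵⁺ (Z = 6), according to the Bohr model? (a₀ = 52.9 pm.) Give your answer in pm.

166 pm

The Bohr quantisation condition is nλ = 2πr_n.
r_n = n²a₀/Z = 79.3 pm
λ = 2πr_n/n = 2π·79.3/3 = 166 pm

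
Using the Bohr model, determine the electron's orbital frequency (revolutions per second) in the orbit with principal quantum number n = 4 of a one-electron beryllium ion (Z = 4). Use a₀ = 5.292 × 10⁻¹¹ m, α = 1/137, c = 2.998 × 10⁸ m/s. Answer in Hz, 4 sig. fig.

r = n²a₀/Z = 2.117 × 10⁻¹⁰ m, v = Zαc/n = 2.188 × 10⁶ m/s
f = v/(2πr) = 1.645 × 10¹⁵ Hz

1.645 × 10¹⁵ Hz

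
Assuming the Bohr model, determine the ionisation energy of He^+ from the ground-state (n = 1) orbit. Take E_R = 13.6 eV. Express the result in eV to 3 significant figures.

E_n = −E_R·Z²/n² = −13.6 × 2²/1² eV = -54.4 eV
Ionisation energy = −E_n = 54.4 eV

54.4 eV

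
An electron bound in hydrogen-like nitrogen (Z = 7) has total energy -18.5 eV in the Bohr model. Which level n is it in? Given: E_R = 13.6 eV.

6

E_n = −E_R Z²/n² ⇒ n² = E_R Z²/(−E_n) = 13.6 × 7² / 18.5 ≈ 36.02
n = 6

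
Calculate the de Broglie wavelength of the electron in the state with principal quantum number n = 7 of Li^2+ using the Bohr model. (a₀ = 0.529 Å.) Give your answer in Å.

The Bohr quantisation condition is nλ = 2πr_n.
r_n = n²a₀/Z = 8.64 Å
λ = 2πr_n/n = 2π·8.64/7 = 7.76 Å

7.76 Å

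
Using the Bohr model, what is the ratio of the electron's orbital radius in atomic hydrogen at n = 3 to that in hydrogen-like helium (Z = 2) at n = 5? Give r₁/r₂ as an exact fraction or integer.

r ∝ Z^-1 · n^2
r₁/r₂ = (1/2)^-1 · (3/5)^2 = 18/25

18/25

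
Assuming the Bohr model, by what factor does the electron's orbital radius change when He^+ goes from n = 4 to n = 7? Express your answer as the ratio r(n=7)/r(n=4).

r ∝ Z^-1 · n^2; with Z fixed, r ∝ n^2.
r(n=7)/r(n=4) = (7/4)^2 = 49/16

49/16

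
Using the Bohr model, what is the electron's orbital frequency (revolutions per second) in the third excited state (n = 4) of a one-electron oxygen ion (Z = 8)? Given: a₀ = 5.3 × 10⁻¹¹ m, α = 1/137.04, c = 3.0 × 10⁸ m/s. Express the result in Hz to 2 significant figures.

6.6 × 10¹⁵ Hz

r = n²a₀/Z = 1.1 × 10⁻¹⁰ m, v = Zαc/n = 4.4 × 10⁶ m/s
f = v/(2πr) = 6.6 × 10¹⁵ Hz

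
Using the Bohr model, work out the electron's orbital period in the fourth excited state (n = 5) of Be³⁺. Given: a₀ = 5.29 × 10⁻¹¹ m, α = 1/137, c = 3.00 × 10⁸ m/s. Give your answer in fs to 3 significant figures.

1.19 fs

r = n²a₀/Z = 5²·5.29 × 10⁻¹¹/4 = 3.31 × 10⁻¹⁰ m
v = Zαc/n = 4·0.00730·3.00 × 10⁸/5 = 1.75 × 10⁶ m/s
T = 2πr/v = 1.19 × 10⁻¹⁵ s = 1.19 fs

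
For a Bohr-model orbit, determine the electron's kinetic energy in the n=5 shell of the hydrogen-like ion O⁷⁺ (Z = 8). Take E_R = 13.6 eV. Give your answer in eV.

34.8 eV

For a Coulomb orbit the virial theorem gives K = −E_n.
E_n = −E_R·Z²/n², so K = E_R·Z²/n² = 13.6 × 8²/5² = 34.8 eV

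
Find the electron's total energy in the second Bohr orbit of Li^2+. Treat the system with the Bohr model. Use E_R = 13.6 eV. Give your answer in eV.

E_n = −E_R·Z²/n² = −13.6 × 3²/2² = -30.6 eV

-30.6 eV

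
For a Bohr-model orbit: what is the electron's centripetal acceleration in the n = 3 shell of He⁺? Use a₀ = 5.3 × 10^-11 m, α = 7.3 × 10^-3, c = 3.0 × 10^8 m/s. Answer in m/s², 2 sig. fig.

8.9 × 10^21 m/s²

r = n²a₀/Z = 2.4 × 10^-10 m, v = Zαc/n = 1.5 × 10^6 m/s
a = v²/r = (1.5 × 10^6)² / 2.4 × 10^-10 = 8.9 × 10^21 m/s²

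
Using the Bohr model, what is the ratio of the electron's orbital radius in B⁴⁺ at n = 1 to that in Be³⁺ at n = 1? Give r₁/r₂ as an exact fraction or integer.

4/5

r ∝ Z^-1 · n^2
r₁/r₂ = (5/4)^-1 · (1/1)^2 = 4/5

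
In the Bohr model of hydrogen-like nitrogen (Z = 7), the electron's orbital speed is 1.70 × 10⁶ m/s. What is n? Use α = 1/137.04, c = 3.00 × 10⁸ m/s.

9

v_n = Zαc/n ⇒ n = Zαc/v = 7 × 0.00730 × 3.00 × 10⁸ / 1.70 × 10⁶ ≈ 9.01
n = 9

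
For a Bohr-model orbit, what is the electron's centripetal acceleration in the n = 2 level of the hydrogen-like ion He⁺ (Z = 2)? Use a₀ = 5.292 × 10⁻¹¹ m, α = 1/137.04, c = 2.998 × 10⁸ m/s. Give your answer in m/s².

4.522 × 10²² m/s²

r = n²a₀/Z = 1.058 × 10⁻¹⁰ m, v = Zαc/n = 2.188 × 10⁶ m/s
a = v²/r = (2.188 × 10⁶)² / 1.058 × 10⁻¹⁰ = 4.522 × 10²² m/s²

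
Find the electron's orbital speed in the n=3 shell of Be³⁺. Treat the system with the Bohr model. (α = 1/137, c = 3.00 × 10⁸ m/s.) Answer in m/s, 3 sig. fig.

v_n = Zαc/n = 4 × 0.00730 × 3.00 × 10⁸ / 3
    = 2.92 × 10⁶ m/s

2.92 × 10⁶ m/s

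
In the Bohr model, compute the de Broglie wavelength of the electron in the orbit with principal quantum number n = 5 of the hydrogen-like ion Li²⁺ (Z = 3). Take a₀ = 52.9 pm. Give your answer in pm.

The Bohr quantisation condition is nλ = 2πr_n.
r_n = n²a₀/Z = 441 pm
λ = 2πr_n/n = 2π·441/5 = 554 pm

554 pm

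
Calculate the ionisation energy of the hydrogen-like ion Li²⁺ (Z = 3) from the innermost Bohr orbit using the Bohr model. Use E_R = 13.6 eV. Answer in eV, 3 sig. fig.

E_n = −E_R·Z²/n² = −13.6 × 3²/1² eV = -122 eV
Ionisation energy = −E_n = 122 eV

122 eV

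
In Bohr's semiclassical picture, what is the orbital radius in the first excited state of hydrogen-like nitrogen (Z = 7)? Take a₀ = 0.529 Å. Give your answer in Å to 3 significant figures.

0.302 Å

r_n = n²a₀/Z = 2² × 0.529 / 7
    = 4 × 0.529 / 7 = 0.302 Å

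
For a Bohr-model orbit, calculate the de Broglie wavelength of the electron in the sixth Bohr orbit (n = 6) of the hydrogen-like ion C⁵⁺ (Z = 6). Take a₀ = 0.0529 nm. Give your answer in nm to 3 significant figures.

The Bohr quantisation condition is nλ = 2πr_n.
r_n = n²a₀/Z = 0.317 nm
λ = 2πr_n/n = 2π·0.317/6 = 0.332 nm

0.332 nm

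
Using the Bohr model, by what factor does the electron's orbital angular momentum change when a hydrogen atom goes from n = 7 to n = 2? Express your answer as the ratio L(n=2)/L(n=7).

L = nℏ depends only on n, so L ∝ n.
L(n=2)/L(n=7) = (2/7)^1 = 2/7

2/7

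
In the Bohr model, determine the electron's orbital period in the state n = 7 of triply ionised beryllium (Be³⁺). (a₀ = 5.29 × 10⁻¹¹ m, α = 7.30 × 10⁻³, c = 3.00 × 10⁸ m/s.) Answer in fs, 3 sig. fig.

r = n²a₀/Z = 7²·5.29 × 10⁻¹¹/4 = 6.48 × 10⁻¹⁰ m
v = Zαc/n = 4·0.00730·3.00 × 10⁸/7 = 1.25 × 10⁶ m/s
T = 2πr/v = 3.25 × 10⁻¹⁵ s = 3.25 fs

3.25 fs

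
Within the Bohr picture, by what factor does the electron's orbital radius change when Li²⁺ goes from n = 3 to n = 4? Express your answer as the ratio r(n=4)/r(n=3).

16/9

r ∝ Z^-1 · n^2; with Z fixed, r ∝ n^2.
r(n=4)/r(n=3) = (4/3)^2 = 16/9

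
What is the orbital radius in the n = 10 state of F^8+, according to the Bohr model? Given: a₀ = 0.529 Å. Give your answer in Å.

r_n = n²a₀/Z = 10² × 0.529 / 9
    = 100 × 0.529 / 9 = 5.88 Å

5.88 Å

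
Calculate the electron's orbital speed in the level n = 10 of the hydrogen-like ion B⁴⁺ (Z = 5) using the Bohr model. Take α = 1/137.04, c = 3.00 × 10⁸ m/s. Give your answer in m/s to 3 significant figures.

v_n = Zαc/n = 5 × 0.00730 × 3.00 × 10⁸ / 10
    = 1.09 × 10⁶ m/s

1.09 × 10⁶ m/s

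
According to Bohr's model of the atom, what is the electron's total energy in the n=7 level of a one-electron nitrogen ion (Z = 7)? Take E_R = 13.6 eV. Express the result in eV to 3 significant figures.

E_n = −E_R·Z²/n² = −13.6 × 7²/7² = -13.6 eV

-13.6 eV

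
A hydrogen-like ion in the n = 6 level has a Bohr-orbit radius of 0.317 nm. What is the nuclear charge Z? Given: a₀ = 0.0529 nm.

6

r_n = n²a₀/Z ⇒ Z = n²a₀/r = 6² × 0.0529 / 0.317 ≈ 6.01
Z = 6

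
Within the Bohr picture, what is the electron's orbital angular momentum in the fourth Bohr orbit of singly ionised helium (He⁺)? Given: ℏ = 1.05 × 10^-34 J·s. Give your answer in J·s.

L_n = nℏ = 4 × 1.05 × 10^-34 = 4.20 × 10^-34 J·s

4.20 × 10^-34 J·s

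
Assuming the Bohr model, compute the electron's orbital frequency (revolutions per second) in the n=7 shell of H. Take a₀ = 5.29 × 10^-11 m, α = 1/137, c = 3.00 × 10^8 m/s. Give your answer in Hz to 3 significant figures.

r = n²a₀/Z = 2.59 × 10^-9 m, v = Zαc/n = 3.13 × 10^5 m/s
f = v/(2πr) = 1.92 × 10^13 Hz

1.92 × 10^13 Hz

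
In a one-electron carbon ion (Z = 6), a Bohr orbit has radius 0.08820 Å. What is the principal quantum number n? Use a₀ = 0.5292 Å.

1

r_n = n²a₀/Z ⇒ n² = rZ/a₀ = 0.08820 × 6 / 0.5292 ≈ 1.00
n = 1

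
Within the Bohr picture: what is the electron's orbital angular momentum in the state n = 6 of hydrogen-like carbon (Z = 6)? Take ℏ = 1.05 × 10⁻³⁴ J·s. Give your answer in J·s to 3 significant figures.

6.30 × 10⁻³⁴ J·s

L_n = nℏ = 6 × 1.05 × 10⁻³⁴ = 6.30 × 10⁻³⁴ J·s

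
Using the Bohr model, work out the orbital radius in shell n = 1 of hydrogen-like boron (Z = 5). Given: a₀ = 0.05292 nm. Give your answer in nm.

0.01058 nm

r_n = n²a₀/Z = 1² × 0.05292 / 5
    = 1 × 0.05292 / 5 = 0.01058 nm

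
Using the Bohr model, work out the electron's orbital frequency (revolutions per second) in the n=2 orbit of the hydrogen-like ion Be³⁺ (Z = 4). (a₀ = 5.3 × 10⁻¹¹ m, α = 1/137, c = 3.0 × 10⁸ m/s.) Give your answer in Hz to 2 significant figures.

1.3 × 10¹⁶ Hz

r = n²a₀/Z = 5.3 × 10⁻¹¹ m, v = Zαc/n = 4.4 × 10⁶ m/s
f = v/(2πr) = 1.3 × 10¹⁶ Hz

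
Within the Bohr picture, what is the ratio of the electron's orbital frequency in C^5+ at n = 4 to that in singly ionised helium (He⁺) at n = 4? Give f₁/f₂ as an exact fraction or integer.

f ∝ Z^2 · n^-3
f₁/f₂ = (6/2)^2 · (4/4)^-3 = 9

9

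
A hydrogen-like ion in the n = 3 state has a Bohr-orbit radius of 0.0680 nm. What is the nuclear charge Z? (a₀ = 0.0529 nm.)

7

r_n = n²a₀/Z ⇒ Z = n²a₀/r = 3² × 0.0529 / 0.0680 ≈ 7.00
Z = 7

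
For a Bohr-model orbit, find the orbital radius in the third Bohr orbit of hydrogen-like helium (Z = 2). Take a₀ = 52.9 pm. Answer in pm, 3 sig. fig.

r_n = n²a₀/Z = 3² × 52.9 / 2
    = 9 × 52.9 / 2 = 238 pm

238 pm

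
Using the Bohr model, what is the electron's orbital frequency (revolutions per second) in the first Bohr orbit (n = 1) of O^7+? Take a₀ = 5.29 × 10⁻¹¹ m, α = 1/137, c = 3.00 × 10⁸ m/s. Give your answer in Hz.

4.22 × 10¹⁷ Hz

r = n²a₀/Z = 6.61 × 10⁻¹² m, v = Zαc/n = 1.75 × 10⁷ m/s
f = v/(2πr) = 4.22 × 10¹⁷ Hz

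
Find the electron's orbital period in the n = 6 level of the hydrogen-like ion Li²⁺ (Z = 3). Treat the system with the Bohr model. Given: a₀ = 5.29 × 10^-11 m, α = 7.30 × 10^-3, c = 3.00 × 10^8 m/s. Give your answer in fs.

r = n²a₀/Z = 6²·5.29 × 10^-11/3 = 6.35 × 10^-10 m
v = Zαc/n = 3·0.00730·3.00 × 10^8/6 = 1.09 × 10^6 m/s
T = 2πr/v = 3.64 × 10^-15 s = 3.64 fs

3.64 fs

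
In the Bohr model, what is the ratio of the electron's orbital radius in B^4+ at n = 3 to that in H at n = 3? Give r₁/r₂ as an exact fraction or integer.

r ∝ Z^-1 · n^2
r₁/r₂ = (5/1)^-1 · (3/3)^2 = 1/5

1/5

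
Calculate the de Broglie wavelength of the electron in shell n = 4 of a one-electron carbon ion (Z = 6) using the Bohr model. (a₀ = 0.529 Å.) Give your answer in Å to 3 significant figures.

2.22 Å

The Bohr quantisation condition is nλ = 2πr_n.
r_n = n²a₀/Z = 1.41 Å
λ = 2πr_n/n = 2π·1.41/4 = 2.22 Å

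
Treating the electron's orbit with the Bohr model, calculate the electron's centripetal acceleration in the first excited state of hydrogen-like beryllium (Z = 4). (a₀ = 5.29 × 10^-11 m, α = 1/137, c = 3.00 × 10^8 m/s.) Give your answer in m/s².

r = n²a₀/Z = 5.29 × 10^-11 m, v = Zαc/n = 4.38 × 10^6 m/s
a = v²/r = (4.38 × 10^6)² / 5.29 × 10^-11 = 3.63 × 10^23 m/s²

3.63 × 10^23 m/s²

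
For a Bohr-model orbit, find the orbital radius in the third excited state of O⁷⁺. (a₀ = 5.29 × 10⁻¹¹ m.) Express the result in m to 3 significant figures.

r_n = n²a₀/Z = 4² × 5.29 × 10⁻¹¹ / 8
    = 16 × 5.29 × 10⁻¹¹ / 8 = 1.06 × 10⁻¹⁰ m

1.06 × 10⁻¹⁰ m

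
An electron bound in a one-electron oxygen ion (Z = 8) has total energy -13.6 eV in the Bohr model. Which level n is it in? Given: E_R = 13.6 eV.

E_n = −E_R Z²/n² ⇒ n² = E_R Z²/(−E_n) = 13.6 × 8² / 13.6 ≈ 64.00
n = 8

8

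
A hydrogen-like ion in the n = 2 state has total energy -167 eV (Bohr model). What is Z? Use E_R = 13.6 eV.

E_n = −E_R Z²/n² ⇒ Z² = −E_n n²/E_R = 167 × 2² / 13.6 ≈ 49.12
Z = 7

7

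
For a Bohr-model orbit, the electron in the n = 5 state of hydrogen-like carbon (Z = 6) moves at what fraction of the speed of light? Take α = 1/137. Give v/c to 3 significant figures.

v_n = Zαc/n, so v/c = Zα/n = 6 × 0.00730 / 5 = 0.00876

0.00876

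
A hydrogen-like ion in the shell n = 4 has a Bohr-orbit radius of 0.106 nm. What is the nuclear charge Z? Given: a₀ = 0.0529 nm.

8

r_n = n²a₀/Z ⇒ Z = n²a₀/r = 4² × 0.0529 / 0.106 ≈ 7.98
Z = 8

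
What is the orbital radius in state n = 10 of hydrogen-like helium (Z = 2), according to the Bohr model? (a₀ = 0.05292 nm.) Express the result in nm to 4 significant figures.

r_n = n²a₀/Z = 10² × 0.05292 / 2
    = 100 × 0.05292 / 2 = 2.646 nm

2.646 nm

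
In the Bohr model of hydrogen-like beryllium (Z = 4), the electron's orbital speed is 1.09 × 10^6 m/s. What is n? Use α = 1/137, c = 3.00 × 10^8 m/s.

v_n = Zαc/n ⇒ n = Zαc/v = 4 × 0.00730 × 3.00 × 10^8 / 1.09 × 10^6 ≈ 8.04
n = 8

8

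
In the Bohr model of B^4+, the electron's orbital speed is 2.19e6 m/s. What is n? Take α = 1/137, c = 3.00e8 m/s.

v_n = Zαc/n ⇒ n = Zαc/v = 5 × 0.00730 × 3.00e8 / 2.19e6 ≈ 5.00
n = 5

5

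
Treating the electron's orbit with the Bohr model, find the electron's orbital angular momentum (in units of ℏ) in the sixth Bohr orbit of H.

6

L_n = nℏ, so L/ℏ = n = 6.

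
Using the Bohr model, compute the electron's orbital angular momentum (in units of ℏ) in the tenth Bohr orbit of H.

L_n = nℏ, so L/ℏ = n = 10.

10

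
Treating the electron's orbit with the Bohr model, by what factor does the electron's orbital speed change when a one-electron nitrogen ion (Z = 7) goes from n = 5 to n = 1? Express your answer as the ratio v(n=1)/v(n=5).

v ∝ Z^1 · n^-1; with Z fixed, v ∝ n^-1.
v(n=1)/v(n=5) = (1/5)^-1 = 5

5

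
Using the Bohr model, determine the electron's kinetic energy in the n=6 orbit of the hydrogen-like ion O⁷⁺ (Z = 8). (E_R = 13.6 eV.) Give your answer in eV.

For a Coulomb orbit the virial theorem gives K = −E_n.
E_n = −E_R·Z²/n², so K = E_R·Z²/n² = 13.6 × 8²/6² = 24.2 eV

24.2 eV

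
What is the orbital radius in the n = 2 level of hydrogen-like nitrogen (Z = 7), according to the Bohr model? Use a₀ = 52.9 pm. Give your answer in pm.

30.2 pm

r_n = n²a₀/Z = 2² × 52.9 / 7
    = 4 × 52.9 / 7 = 30.2 pm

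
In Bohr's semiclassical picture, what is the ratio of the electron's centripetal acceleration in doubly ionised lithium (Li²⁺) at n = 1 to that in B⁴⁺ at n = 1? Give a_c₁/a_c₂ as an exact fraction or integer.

27/125

a_c ∝ Z^3 · n^-4
a_c₁/a_c₂ = (3/5)^3 · (1/1)^-4 = 27/125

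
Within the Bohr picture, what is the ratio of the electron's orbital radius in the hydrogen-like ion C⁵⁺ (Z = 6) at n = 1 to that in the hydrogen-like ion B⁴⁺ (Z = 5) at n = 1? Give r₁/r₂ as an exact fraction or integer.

5/6

r ∝ Z^-1 · n^2
r₁/r₂ = (6/5)^-1 · (1/1)^2 = 5/6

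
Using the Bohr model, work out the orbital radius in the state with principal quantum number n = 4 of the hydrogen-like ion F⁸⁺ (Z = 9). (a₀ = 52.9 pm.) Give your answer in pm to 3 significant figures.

r_n = n²a₀/Z = 4² × 52.9 / 9
    = 16 × 52.9 / 9 = 94.0 pm

94.0 pm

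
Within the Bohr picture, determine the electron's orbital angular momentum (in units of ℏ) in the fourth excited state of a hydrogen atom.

L_n = nℏ, so L/ℏ = n = 5.

5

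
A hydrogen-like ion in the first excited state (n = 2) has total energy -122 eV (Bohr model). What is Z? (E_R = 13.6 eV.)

6

E_n = −E_R Z²/n² ⇒ Z² = −E_n n²/E_R = 122 × 2² / 13.6 ≈ 35.88
Z = 6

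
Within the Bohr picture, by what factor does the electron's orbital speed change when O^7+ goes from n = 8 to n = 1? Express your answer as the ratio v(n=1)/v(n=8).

8

v ∝ Z^1 · n^-1; with Z fixed, v ∝ n^-1.
v(n=1)/v(n=8) = (1/8)^-1 = 8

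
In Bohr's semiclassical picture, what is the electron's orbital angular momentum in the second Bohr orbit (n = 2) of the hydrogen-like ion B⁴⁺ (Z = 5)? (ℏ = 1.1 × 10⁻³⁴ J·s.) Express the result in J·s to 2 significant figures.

L_n = nℏ = 2 × 1.1 × 10⁻³⁴ = 2.2 × 10⁻³⁴ J·s

2.2 × 10⁻³⁴ J·s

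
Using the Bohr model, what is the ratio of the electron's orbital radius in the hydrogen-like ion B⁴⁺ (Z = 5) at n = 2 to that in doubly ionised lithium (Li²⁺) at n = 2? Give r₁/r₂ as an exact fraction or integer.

r ∝ Z^-1 · n^2
r₁/r₂ = (5/3)^-1 · (2/2)^2 = 3/5

3/5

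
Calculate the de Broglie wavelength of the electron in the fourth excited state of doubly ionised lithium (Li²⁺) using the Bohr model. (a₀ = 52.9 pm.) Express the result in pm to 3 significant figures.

554 pm

The Bohr quantisation condition is nλ = 2πr_n.
r_n = n²a₀/Z = 441 pm
λ = 2πr_n/n = 2π·441/5 = 554 pm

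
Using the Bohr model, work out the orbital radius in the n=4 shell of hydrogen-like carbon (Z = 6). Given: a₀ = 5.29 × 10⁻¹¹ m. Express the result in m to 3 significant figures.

r_n = n²a₀/Z = 4² × 5.29 × 10⁻¹¹ / 6
    = 16 × 5.29 × 10⁻¹¹ / 6 = 1.41 × 10⁻¹⁰ m

1.41 × 10⁻¹⁰ m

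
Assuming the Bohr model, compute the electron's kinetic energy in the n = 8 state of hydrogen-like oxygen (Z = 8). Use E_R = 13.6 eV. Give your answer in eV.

For a Coulomb orbit the virial theorem gives K = −E_n.
E_n = −E_R·Z²/n², so K = E_R·Z²/n² = 13.6 × 8²/8² = 13.6 eV

13.6 eV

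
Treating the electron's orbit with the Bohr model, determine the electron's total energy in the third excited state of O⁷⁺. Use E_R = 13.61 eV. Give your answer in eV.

E_n = −E_R·Z²/n² = −13.61 × 8²/4² = -54.44 eV

-54.44 eV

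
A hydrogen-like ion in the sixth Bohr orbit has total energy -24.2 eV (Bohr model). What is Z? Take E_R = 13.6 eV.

E_n = −E_R Z²/n² ⇒ Z² = −E_n n²/E_R = 24.2 × 6² / 13.6 ≈ 64.06
Z = 8

8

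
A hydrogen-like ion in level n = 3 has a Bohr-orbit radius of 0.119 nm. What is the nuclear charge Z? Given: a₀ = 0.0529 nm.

4

r_n = n²a₀/Z ⇒ Z = n²a₀/r = 3² × 0.0529 / 0.119 ≈ 4.00
Z = 4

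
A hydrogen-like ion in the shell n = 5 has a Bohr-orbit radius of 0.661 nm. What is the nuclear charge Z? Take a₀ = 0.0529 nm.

r_n = n²a₀/Z ⇒ Z = n²a₀/r = 5² × 0.0529 / 0.661 ≈ 2.00
Z = 2

2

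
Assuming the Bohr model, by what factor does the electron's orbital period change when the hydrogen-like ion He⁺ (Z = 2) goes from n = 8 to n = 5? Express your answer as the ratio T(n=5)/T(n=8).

125/512

T ∝ Z^-2 · n^3; with Z fixed, T ∝ n^3.
T(n=5)/T(n=8) = (5/8)^3 = 125/512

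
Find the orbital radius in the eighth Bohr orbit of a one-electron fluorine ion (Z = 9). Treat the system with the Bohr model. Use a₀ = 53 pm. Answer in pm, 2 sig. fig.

r_n = n²a₀/Z = 8² × 53 / 9
    = 64 × 53 / 9 = 380 pm

380 pm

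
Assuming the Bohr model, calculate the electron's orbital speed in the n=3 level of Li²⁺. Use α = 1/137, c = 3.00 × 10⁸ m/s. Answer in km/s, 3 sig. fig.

v_n = Zαc/n = 3 × 0.00730 × 3.00 × 10⁸ / 3
    = 2190 km/s

2190 km/s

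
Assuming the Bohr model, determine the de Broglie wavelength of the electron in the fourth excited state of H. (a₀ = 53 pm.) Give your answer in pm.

1700 pm

The Bohr quantisation condition is nλ = 2πr_n.
r_n = n²a₀/Z = 1300 pm
λ = 2πr_n/n = 2π·1300/5 = 1700 pm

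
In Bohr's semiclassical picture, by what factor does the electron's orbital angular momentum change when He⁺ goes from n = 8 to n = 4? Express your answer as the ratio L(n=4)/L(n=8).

1/2

L = nℏ depends only on n, so L ∝ n.
L(n=4)/L(n=8) = (4/8)^1 = 1/2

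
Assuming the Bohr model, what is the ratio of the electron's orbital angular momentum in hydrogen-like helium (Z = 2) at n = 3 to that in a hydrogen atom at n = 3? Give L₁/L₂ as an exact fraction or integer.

1

L = nℏ is independent of Z.
L₁/L₂ = n₁/n₂ = 3/3 = 1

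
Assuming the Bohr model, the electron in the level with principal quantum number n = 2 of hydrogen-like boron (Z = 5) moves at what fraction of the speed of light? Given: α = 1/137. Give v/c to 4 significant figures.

v_n = Zαc/n, so v/c = Zα/n = 5 × 0.007299 / 2 = 0.01825

0.01825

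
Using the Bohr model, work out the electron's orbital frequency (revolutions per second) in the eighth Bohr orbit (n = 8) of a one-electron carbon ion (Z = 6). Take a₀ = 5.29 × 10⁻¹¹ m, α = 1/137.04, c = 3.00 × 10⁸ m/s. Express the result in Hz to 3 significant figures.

r = n²a₀/Z = 5.64 × 10⁻¹⁰ m, v = Zαc/n = 1.64 × 10⁶ m/s
f = v/(2πr) = 4.63 × 10¹⁴ Hz

4.63 × 10¹⁴ Hz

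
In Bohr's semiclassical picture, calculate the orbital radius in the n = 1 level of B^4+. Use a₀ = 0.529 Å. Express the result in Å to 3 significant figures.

0.106 Å

r_n = n²a₀/Z = 1² × 0.529 / 5
    = 1 × 0.529 / 5 = 0.106 Å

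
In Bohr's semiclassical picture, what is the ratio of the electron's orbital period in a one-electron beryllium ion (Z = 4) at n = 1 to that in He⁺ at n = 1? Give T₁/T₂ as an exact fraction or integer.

1/4

T ∝ Z^-2 · n^3
T₁/T₂ = (4/2)^-2 · (1/1)^3 = 1/4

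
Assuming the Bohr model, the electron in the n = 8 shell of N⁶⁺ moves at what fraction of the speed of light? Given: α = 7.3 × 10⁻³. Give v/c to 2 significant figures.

v_n = Zαc/n, so v/c = Zα/n = 7 × 0.0073 / 8 = 0.0064

0.0064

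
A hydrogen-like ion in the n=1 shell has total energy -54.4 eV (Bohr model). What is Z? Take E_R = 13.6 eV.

2

E_n = −E_R Z²/n² ⇒ Z² = −E_n n²/E_R = 54.4 × 1² / 13.6 ≈ 4.00
Z = 2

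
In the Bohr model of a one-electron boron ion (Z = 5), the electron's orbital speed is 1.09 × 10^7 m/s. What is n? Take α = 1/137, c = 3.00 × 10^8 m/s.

1

v_n = Zαc/n ⇒ n = Zαc/v = 5 × 0.00730 × 3.00 × 10^8 / 1.09 × 10^7 ≈ 1.00
n = 1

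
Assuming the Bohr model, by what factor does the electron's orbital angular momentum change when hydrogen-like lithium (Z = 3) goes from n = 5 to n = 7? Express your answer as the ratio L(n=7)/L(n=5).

7/5

L = nℏ depends only on n, so L ∝ n.
L(n=7)/L(n=5) = (7/5)^1 = 7/5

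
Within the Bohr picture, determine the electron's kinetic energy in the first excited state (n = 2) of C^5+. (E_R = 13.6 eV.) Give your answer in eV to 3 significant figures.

For a Coulomb orbit the virial theorem gives K = −E_n.
E_n = −E_R·Z²/n², so K = E_R·Z²/n² = 13.6 × 6²/2² = 122 eV

122 eV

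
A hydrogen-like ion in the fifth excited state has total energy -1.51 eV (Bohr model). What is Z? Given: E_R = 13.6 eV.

E_n = −E_R Z²/n² ⇒ Z² = −E_n n²/E_R = 1.51 × 6² / 13.6 ≈ 4.00
Z = 2

2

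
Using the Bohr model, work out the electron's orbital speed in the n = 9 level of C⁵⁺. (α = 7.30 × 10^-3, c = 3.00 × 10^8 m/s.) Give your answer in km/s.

1460 km/s

v_n = Zαc/n = 6 × 0.00730 × 3.00 × 10^8 / 9
    = 1460 km/s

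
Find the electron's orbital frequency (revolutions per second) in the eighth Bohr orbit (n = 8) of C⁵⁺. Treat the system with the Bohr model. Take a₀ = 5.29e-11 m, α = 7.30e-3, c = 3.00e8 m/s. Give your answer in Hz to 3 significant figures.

4.63e14 Hz

r = n²a₀/Z = 5.64e-10 m, v = Zαc/n = 1.64e6 m/s
f = v/(2πr) = 4.63e14 Hz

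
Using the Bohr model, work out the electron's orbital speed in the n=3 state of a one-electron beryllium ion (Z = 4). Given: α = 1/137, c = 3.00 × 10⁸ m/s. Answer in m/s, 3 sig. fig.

2.92 × 10⁶ m/s

v_n = Zαc/n = 4 × 0.00730 × 3.00 × 10⁸ / 3
    = 2.92 × 10⁶ m/s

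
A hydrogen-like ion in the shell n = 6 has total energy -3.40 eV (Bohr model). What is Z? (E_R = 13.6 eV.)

E_n = −E_R Z²/n² ⇒ Z² = −E_n n²/E_R = 3.40 × 6² / 13.6 ≈ 9.00
Z = 3

3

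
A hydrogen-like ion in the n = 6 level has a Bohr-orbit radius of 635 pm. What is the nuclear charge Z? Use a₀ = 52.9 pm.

r_n = n²a₀/Z ⇒ Z = n²a₀/r = 6² × 52.9 / 635 ≈ 3.00
Z = 3

3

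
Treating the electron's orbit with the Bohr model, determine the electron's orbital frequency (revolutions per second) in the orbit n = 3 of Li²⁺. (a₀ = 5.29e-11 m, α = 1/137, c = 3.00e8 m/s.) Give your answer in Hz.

2.20e15 Hz

r = n²a₀/Z = 1.59e-10 m, v = Zαc/n = 2.19e6 m/s
f = v/(2πr) = 2.20e15 Hz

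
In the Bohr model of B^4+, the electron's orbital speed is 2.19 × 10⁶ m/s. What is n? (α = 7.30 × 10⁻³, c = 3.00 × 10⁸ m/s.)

v_n = Zαc/n ⇒ n = Zαc/v = 5 × 0.00730 × 3.00 × 10⁸ / 2.19 × 10⁶ ≈ 5.00
n = 5

5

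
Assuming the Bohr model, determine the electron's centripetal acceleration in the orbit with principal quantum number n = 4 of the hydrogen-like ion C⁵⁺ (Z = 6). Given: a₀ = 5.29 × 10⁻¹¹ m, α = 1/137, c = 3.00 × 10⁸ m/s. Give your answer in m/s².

r = n²a₀/Z = 1.41 × 10⁻¹⁰ m, v = Zαc/n = 3.28 × 10⁶ m/s
a = v²/r = (3.28 × 10⁶)² / 1.41 × 10⁻¹⁰ = 7.65 × 10²² m/s²

7.65 × 10²² m/s²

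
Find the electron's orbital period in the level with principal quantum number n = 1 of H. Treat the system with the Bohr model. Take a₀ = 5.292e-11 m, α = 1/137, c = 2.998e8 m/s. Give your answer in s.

r = n²a₀/Z = 1²·5.292e-11/1 = 5.292e-11 m
v = Zαc/n = 1·0.007299·2.998e8/1 = 2.188e6 m/s
T = 2πr/v = 1.519e-16 s

1.519e-16 s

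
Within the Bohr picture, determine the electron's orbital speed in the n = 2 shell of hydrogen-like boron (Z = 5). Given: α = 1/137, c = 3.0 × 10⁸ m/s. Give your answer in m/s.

5.5 × 10⁶ m/s

v_n = Zαc/n = 5 × 0.0073 × 3.0 × 10⁸ / 2
    = 5.5 × 10⁶ m/s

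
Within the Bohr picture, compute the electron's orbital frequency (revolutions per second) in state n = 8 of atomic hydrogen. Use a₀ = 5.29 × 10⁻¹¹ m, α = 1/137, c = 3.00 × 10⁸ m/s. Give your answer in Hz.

1.29 × 10¹³ Hz

r = n²a₀/Z = 3.39 × 10⁻⁹ m, v = Zαc/n = 2.74 × 10⁵ m/s
f = v/(2πr) = 1.29 × 10¹³ Hz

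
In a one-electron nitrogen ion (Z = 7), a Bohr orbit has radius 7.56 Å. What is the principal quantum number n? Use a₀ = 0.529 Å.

10

r_n = n²a₀/Z ⇒ n² = rZ/a₀ = 7.56 × 7 / 0.529 ≈ 100.04
n = 10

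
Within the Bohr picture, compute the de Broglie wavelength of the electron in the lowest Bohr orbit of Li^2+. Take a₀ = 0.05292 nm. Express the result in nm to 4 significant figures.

0.1108 nm

The Bohr quantisation condition is nλ = 2πr_n.
r_n = n²a₀/Z = 0.01764 nm
λ = 2πr_n/n = 2π·0.01764/1 = 0.1108 nm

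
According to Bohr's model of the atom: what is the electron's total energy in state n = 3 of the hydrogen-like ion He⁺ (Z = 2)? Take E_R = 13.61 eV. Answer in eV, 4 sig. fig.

-6.049 eV

E_n = −E_R·Z²/n² = −13.61 × 2²/3² = -6.049 eV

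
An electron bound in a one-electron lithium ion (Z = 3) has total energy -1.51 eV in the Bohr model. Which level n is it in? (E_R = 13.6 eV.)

9

E_n = −E_R Z²/n² ⇒ n² = E_R Z²/(−E_n) = 13.6 × 3² / 1.51 ≈ 81.06
n = 9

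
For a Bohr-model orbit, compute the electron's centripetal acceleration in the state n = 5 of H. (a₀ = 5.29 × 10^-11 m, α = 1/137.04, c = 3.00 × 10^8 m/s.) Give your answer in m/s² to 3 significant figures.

r = n²a₀/Z = 1.32 × 10^-9 m, v = Zαc/n = 4.38 × 10^5 m/s
a = v²/r = (4.38 × 10^5)² / 1.32 × 10^-9 = 1.45 × 10^20 m/s²

1.45 × 10^20 m/s²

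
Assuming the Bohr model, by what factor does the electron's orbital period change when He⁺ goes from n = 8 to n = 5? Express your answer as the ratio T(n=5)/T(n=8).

T ∝ Z^-2 · n^3; with Z fixed, T ∝ n^3.
T(n=5)/T(n=8) = (5/8)^3 = 125/512

125/512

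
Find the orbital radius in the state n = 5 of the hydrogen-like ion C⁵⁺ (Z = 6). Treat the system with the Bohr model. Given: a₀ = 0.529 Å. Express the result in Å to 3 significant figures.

2.20 Å

r_n = n²a₀/Z = 5² × 0.529 / 6
    = 25 × 0.529 / 6 = 2.20 Å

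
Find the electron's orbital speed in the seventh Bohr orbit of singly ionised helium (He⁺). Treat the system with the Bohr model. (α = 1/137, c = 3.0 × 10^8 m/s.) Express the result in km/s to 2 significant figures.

v_n = Zαc/n = 2 × 0.0073 × 3.0 × 10^8 / 7
    = 630 km/s

630 km/s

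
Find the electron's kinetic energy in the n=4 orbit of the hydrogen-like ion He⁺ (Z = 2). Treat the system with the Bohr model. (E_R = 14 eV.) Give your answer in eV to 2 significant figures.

For a Coulomb orbit the virial theorem gives K = −E_n.
E_n = −E_R·Z²/n², so K = E_R·Z²/n² = 14 × 2²/4² = 3.5 eV

3.5 eV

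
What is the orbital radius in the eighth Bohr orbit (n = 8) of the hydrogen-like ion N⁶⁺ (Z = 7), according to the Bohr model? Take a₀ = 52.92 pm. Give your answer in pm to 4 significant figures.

483.8 pm

r_n = n²a₀/Z = 8² × 52.92 / 7
    = 64 × 52.92 / 7 = 483.8 pm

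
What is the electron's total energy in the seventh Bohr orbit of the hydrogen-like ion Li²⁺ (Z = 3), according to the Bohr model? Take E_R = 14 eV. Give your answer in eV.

-2.6 eV

E_n = −E_R·Z²/n² = −14 × 3²/7² = -2.6 eV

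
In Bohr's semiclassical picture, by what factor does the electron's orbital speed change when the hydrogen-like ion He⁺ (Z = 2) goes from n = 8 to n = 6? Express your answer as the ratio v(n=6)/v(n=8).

4/3

v ∝ Z^1 · n^-1; with Z fixed, v ∝ n^-1.
v(n=6)/v(n=8) = (6/8)^-1 = 4/3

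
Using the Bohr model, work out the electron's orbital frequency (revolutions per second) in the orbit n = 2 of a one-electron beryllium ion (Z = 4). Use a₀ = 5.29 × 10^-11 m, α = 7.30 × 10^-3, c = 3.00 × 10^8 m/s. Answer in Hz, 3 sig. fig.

1.32 × 10^16 Hz

r = n²a₀/Z = 5.29 × 10^-11 m, v = Zαc/n = 4.38 × 10^6 m/s
f = v/(2πr) = 1.32 × 10^16 Hz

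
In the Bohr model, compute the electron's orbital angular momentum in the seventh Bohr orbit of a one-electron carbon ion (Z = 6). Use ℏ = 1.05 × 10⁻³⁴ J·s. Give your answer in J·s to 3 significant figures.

7.35 × 10⁻³⁴ J·s

L_n = nℏ = 7 × 1.05 × 10⁻³⁴ = 7.35 × 10⁻³⁴ J·s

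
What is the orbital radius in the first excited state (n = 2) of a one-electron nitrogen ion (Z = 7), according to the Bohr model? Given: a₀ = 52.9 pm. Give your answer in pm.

30.2 pm

r_n = n²a₀/Z = 2² × 52.9 / 7
    = 4 × 52.9 / 7 = 30.2 pm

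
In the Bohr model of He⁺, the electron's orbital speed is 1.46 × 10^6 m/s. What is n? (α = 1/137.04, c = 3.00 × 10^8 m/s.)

v_n = Zαc/n ⇒ n = Zαc/v = 2 × 0.00730 × 3.00 × 10^8 / 1.46 × 10^6 ≈ 3.00
n = 3

3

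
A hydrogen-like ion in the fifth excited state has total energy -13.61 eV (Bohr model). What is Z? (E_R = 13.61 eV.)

6

E_n = −E_R Z²/n² ⇒ Z² = −E_n n²/E_R = 13.61 × 6² / 13.61 ≈ 36.00
Z = 6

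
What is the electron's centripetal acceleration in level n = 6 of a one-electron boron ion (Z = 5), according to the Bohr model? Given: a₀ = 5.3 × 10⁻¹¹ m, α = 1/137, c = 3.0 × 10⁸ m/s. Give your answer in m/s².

r = n²a₀/Z = 3.8 × 10⁻¹⁰ m, v = Zαc/n = 1.8 × 10⁶ m/s
a = v²/r = (1.8 × 10⁶)² / 3.8 × 10⁻¹⁰ = 8.7 × 10²¹ m/s²

8.7 × 10²¹ m/s²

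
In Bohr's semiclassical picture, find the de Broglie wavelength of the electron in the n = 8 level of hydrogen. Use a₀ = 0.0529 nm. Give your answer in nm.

2.66 nm

The Bohr quantisation condition is nλ = 2πr_n.
r_n = n²a₀/Z = 3.39 nm
λ = 2πr_n/n = 2π·3.39/8 = 2.66 nm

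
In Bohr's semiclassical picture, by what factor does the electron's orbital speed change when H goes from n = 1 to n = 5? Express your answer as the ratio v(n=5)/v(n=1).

1/5

v ∝ Z^1 · n^-1; with Z fixed, v ∝ n^-1.
v(n=5)/v(n=1) = (5/1)^-1 = 1/5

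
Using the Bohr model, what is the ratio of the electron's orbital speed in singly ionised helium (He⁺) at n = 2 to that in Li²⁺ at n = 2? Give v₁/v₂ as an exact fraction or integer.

v ∝ Z^1 · n^-1
v₁/v₂ = (2/3)^1 · (2/2)^-1 = 2/3

2/3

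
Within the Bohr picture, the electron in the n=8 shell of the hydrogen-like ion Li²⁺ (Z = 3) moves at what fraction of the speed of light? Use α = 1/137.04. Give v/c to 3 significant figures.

0.00274

v_n = Zαc/n, so v/c = Zα/n = 3 × 0.00730 / 8 = 0.00274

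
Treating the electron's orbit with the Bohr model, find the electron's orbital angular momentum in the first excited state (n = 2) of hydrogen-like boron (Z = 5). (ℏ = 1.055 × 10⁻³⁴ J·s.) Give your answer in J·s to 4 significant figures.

2.110 × 10⁻³⁴ J·s

L_n = nℏ = 2 × 1.055 × 10⁻³⁴ = 2.110 × 10⁻³⁴ J·s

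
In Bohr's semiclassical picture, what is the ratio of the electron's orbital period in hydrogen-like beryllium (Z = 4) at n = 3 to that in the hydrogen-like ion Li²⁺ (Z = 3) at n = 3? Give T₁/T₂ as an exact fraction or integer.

T ∝ Z^-2 · n^3
T₁/T₂ = (4/3)^-2 · (3/3)^3 = 9/16

9/16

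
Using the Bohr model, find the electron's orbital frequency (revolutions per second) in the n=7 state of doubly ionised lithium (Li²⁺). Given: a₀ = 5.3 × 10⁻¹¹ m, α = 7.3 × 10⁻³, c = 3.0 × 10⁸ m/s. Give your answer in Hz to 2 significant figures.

1.7 × 10¹⁴ Hz

r = n²a₀/Z = 8.7 × 10⁻¹⁰ m, v = Zαc/n = 9.4 × 10⁵ m/s
f = v/(2πr) = 1.7 × 10¹⁴ Hz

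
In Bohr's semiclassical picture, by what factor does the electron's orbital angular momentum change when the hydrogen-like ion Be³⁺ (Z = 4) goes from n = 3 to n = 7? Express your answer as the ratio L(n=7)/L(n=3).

L = nℏ depends only on n, so L ∝ n.
L(n=7)/L(n=3) = (7/3)^1 = 7/3

7/3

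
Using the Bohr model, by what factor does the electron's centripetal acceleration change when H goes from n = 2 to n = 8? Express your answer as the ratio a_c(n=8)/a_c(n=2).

a_c ∝ Z^3 · n^-4; with Z fixed, a_c ∝ n^-4.
a_c(n=8)/a_c(n=2) = (8/2)^-4 = 1/256

1/256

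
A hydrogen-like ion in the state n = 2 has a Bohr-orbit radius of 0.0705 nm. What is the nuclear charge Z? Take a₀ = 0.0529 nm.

r_n = n²a₀/Z ⇒ Z = n²a₀/r = 2² × 0.0529 / 0.0705 ≈ 3.00
Z = 3

3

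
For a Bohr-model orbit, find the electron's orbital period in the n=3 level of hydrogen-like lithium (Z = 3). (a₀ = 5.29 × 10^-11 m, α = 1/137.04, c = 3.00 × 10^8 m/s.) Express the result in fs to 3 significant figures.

0.455 fs

r = n²a₀/Z = 3²·5.29 × 10^-11/3 = 1.59 × 10^-10 m
v = Zαc/n = 3·0.00730·3.00 × 10^8/3 = 2.19 × 10^6 m/s
T = 2πr/v = 4.55 × 10^-16 s = 0.455 fs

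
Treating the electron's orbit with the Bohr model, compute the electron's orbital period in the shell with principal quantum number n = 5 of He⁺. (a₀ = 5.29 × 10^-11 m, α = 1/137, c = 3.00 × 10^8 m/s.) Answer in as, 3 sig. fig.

4740 as

r = n²a₀/Z = 5²·5.29 × 10^-11/2 = 6.61 × 10^-10 m
v = Zαc/n = 2·0.00730·3.00 × 10^8/5 = 8.76 × 10^5 m/s
T = 2πr/v = 4.74 × 10^-15 s = 4740 as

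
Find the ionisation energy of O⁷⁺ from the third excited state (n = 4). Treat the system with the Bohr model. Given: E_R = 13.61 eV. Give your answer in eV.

54.44 eV

E_n = −E_R·Z²/n² = −13.61 × 8²/4² eV = -54.44 eV
Ionisation energy = −E_n = 54.44 eV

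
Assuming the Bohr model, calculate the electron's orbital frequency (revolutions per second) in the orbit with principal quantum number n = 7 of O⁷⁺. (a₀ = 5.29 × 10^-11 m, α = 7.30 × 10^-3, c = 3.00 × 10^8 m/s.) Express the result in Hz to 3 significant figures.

r = n²a₀/Z = 3.24 × 10^-10 m, v = Zαc/n = 2.50 × 10^6 m/s
f = v/(2πr) = 1.23 × 10^15 Hz

1.23 × 10^15 Hz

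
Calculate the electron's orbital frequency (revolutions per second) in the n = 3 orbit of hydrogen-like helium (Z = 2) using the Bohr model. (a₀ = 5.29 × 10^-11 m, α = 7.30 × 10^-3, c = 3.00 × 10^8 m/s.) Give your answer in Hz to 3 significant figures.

9.76 × 10^14 Hz

r = n²a₀/Z = 2.38 × 10^-10 m, v = Zαc/n = 1.46 × 10^6 m/s
f = v/(2πr) = 9.76 × 10^14 Hz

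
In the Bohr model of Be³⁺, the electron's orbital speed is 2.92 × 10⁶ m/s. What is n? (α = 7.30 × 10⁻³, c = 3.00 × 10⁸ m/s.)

v_n = Zαc/n ⇒ n = Zαc/v = 4 × 0.00730 × 3.00 × 10⁸ / 2.92 × 10⁶ ≈ 3.00
n = 3

3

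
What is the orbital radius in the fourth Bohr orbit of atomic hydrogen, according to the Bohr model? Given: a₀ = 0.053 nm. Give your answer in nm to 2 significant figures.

0.85 nm

r_n = n²a₀/Z = 4² × 0.053 / 1
    = 16 × 0.053 / 1 = 0.85 nm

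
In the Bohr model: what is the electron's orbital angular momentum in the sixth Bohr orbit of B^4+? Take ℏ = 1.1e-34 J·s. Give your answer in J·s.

L_n = nℏ = 6 × 1.1e-34 = 6.6e-34 J·s

6.6e-34 J·s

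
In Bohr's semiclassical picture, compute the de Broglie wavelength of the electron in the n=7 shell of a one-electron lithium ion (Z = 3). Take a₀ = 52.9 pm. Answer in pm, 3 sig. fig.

The Bohr quantisation condition is nλ = 2πr_n.
r_n = n²a₀/Z = 864 pm
λ = 2πr_n/n = 2π·864/7 = 776 pm

776 pm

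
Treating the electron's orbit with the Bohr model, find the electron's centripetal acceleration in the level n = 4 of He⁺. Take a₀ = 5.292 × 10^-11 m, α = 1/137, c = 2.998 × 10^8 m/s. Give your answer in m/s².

2.828 × 10^21 m/s²

r = n²a₀/Z = 4.234 × 10^-10 m, v = Zαc/n = 1.094 × 10^6 m/s
a = v²/r = (1.094 × 10^6)² / 4.234 × 10^-10 = 2.828 × 10^21 m/s²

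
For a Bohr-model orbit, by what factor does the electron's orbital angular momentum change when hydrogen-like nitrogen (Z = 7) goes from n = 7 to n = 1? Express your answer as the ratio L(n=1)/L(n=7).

1/7

L = nℏ depends only on n, so L ∝ n.
L(n=1)/L(n=7) = (1/7)^1 = 1/7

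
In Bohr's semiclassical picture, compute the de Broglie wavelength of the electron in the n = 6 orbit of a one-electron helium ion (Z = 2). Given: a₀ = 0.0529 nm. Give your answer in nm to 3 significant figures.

0.997 nm

The Bohr quantisation condition is nλ = 2πr_n.
r_n = n²a₀/Z = 0.952 nm
λ = 2πr_n/n = 2π·0.952/6 = 0.997 nm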